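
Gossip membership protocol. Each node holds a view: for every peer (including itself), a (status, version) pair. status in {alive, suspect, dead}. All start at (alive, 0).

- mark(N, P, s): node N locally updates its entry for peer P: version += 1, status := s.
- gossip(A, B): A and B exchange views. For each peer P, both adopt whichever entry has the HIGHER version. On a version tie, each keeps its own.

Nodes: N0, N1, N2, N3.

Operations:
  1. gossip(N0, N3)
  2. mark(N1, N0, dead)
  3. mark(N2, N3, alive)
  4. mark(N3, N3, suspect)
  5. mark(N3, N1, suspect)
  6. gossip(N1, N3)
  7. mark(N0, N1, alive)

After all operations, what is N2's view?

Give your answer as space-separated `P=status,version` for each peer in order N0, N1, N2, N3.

Op 1: gossip N0<->N3 -> N0.N0=(alive,v0) N0.N1=(alive,v0) N0.N2=(alive,v0) N0.N3=(alive,v0) | N3.N0=(alive,v0) N3.N1=(alive,v0) N3.N2=(alive,v0) N3.N3=(alive,v0)
Op 2: N1 marks N0=dead -> (dead,v1)
Op 3: N2 marks N3=alive -> (alive,v1)
Op 4: N3 marks N3=suspect -> (suspect,v1)
Op 5: N3 marks N1=suspect -> (suspect,v1)
Op 6: gossip N1<->N3 -> N1.N0=(dead,v1) N1.N1=(suspect,v1) N1.N2=(alive,v0) N1.N3=(suspect,v1) | N3.N0=(dead,v1) N3.N1=(suspect,v1) N3.N2=(alive,v0) N3.N3=(suspect,v1)
Op 7: N0 marks N1=alive -> (alive,v1)

Answer: N0=alive,0 N1=alive,0 N2=alive,0 N3=alive,1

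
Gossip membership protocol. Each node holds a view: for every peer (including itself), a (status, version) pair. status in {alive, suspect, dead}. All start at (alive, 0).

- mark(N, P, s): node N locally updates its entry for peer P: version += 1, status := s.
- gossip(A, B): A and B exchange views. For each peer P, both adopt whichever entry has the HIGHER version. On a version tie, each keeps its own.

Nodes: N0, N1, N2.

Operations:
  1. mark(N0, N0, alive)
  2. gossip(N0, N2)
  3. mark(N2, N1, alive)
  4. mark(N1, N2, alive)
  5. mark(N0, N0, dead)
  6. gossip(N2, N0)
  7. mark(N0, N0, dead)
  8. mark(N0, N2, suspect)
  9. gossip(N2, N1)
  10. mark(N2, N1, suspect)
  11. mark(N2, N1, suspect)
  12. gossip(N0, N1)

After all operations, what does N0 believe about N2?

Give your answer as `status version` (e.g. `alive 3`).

Op 1: N0 marks N0=alive -> (alive,v1)
Op 2: gossip N0<->N2 -> N0.N0=(alive,v1) N0.N1=(alive,v0) N0.N2=(alive,v0) | N2.N0=(alive,v1) N2.N1=(alive,v0) N2.N2=(alive,v0)
Op 3: N2 marks N1=alive -> (alive,v1)
Op 4: N1 marks N2=alive -> (alive,v1)
Op 5: N0 marks N0=dead -> (dead,v2)
Op 6: gossip N2<->N0 -> N2.N0=(dead,v2) N2.N1=(alive,v1) N2.N2=(alive,v0) | N0.N0=(dead,v2) N0.N1=(alive,v1) N0.N2=(alive,v0)
Op 7: N0 marks N0=dead -> (dead,v3)
Op 8: N0 marks N2=suspect -> (suspect,v1)
Op 9: gossip N2<->N1 -> N2.N0=(dead,v2) N2.N1=(alive,v1) N2.N2=(alive,v1) | N1.N0=(dead,v2) N1.N1=(alive,v1) N1.N2=(alive,v1)
Op 10: N2 marks N1=suspect -> (suspect,v2)
Op 11: N2 marks N1=suspect -> (suspect,v3)
Op 12: gossip N0<->N1 -> N0.N0=(dead,v3) N0.N1=(alive,v1) N0.N2=(suspect,v1) | N1.N0=(dead,v3) N1.N1=(alive,v1) N1.N2=(alive,v1)

Answer: suspect 1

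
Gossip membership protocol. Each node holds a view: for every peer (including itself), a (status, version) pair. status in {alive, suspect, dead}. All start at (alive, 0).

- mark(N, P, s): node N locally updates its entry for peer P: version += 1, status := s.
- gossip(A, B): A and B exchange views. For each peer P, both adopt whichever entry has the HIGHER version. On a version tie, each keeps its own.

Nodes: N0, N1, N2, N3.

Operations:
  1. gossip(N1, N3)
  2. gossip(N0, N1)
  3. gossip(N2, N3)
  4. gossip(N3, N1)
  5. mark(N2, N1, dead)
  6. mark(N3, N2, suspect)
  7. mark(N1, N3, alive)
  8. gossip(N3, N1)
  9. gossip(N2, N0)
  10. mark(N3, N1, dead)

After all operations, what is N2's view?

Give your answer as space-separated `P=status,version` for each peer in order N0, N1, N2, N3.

Answer: N0=alive,0 N1=dead,1 N2=alive,0 N3=alive,0

Derivation:
Op 1: gossip N1<->N3 -> N1.N0=(alive,v0) N1.N1=(alive,v0) N1.N2=(alive,v0) N1.N3=(alive,v0) | N3.N0=(alive,v0) N3.N1=(alive,v0) N3.N2=(alive,v0) N3.N3=(alive,v0)
Op 2: gossip N0<->N1 -> N0.N0=(alive,v0) N0.N1=(alive,v0) N0.N2=(alive,v0) N0.N3=(alive,v0) | N1.N0=(alive,v0) N1.N1=(alive,v0) N1.N2=(alive,v0) N1.N3=(alive,v0)
Op 3: gossip N2<->N3 -> N2.N0=(alive,v0) N2.N1=(alive,v0) N2.N2=(alive,v0) N2.N3=(alive,v0) | N3.N0=(alive,v0) N3.N1=(alive,v0) N3.N2=(alive,v0) N3.N3=(alive,v0)
Op 4: gossip N3<->N1 -> N3.N0=(alive,v0) N3.N1=(alive,v0) N3.N2=(alive,v0) N3.N3=(alive,v0) | N1.N0=(alive,v0) N1.N1=(alive,v0) N1.N2=(alive,v0) N1.N3=(alive,v0)
Op 5: N2 marks N1=dead -> (dead,v1)
Op 6: N3 marks N2=suspect -> (suspect,v1)
Op 7: N1 marks N3=alive -> (alive,v1)
Op 8: gossip N3<->N1 -> N3.N0=(alive,v0) N3.N1=(alive,v0) N3.N2=(suspect,v1) N3.N3=(alive,v1) | N1.N0=(alive,v0) N1.N1=(alive,v0) N1.N2=(suspect,v1) N1.N3=(alive,v1)
Op 9: gossip N2<->N0 -> N2.N0=(alive,v0) N2.N1=(dead,v1) N2.N2=(alive,v0) N2.N3=(alive,v0) | N0.N0=(alive,v0) N0.N1=(dead,v1) N0.N2=(alive,v0) N0.N3=(alive,v0)
Op 10: N3 marks N1=dead -> (dead,v1)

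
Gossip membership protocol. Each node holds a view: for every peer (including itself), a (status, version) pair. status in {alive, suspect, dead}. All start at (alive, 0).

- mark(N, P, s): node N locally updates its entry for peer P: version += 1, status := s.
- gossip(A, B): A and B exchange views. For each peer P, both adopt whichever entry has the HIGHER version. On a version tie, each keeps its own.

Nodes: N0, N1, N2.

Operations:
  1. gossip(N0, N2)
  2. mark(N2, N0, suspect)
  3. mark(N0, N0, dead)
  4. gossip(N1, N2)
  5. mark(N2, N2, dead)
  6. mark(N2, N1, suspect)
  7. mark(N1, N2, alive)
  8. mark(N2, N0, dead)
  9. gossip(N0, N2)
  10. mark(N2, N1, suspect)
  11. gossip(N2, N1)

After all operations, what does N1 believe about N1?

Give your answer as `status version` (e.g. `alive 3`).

Op 1: gossip N0<->N2 -> N0.N0=(alive,v0) N0.N1=(alive,v0) N0.N2=(alive,v0) | N2.N0=(alive,v0) N2.N1=(alive,v0) N2.N2=(alive,v0)
Op 2: N2 marks N0=suspect -> (suspect,v1)
Op 3: N0 marks N0=dead -> (dead,v1)
Op 4: gossip N1<->N2 -> N1.N0=(suspect,v1) N1.N1=(alive,v0) N1.N2=(alive,v0) | N2.N0=(suspect,v1) N2.N1=(alive,v0) N2.N2=(alive,v0)
Op 5: N2 marks N2=dead -> (dead,v1)
Op 6: N2 marks N1=suspect -> (suspect,v1)
Op 7: N1 marks N2=alive -> (alive,v1)
Op 8: N2 marks N0=dead -> (dead,v2)
Op 9: gossip N0<->N2 -> N0.N0=(dead,v2) N0.N1=(suspect,v1) N0.N2=(dead,v1) | N2.N0=(dead,v2) N2.N1=(suspect,v1) N2.N2=(dead,v1)
Op 10: N2 marks N1=suspect -> (suspect,v2)
Op 11: gossip N2<->N1 -> N2.N0=(dead,v2) N2.N1=(suspect,v2) N2.N2=(dead,v1) | N1.N0=(dead,v2) N1.N1=(suspect,v2) N1.N2=(alive,v1)

Answer: suspect 2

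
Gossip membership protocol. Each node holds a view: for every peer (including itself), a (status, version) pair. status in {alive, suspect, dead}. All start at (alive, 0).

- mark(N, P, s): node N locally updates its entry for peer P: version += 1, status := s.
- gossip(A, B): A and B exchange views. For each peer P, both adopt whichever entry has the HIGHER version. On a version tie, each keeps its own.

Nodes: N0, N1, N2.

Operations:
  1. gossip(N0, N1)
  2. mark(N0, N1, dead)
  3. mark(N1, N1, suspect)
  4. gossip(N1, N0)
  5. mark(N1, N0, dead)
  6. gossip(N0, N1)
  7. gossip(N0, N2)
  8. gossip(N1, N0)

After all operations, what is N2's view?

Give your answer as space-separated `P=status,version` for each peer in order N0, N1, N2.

Answer: N0=dead,1 N1=dead,1 N2=alive,0

Derivation:
Op 1: gossip N0<->N1 -> N0.N0=(alive,v0) N0.N1=(alive,v0) N0.N2=(alive,v0) | N1.N0=(alive,v0) N1.N1=(alive,v0) N1.N2=(alive,v0)
Op 2: N0 marks N1=dead -> (dead,v1)
Op 3: N1 marks N1=suspect -> (suspect,v1)
Op 4: gossip N1<->N0 -> N1.N0=(alive,v0) N1.N1=(suspect,v1) N1.N2=(alive,v0) | N0.N0=(alive,v0) N0.N1=(dead,v1) N0.N2=(alive,v0)
Op 5: N1 marks N0=dead -> (dead,v1)
Op 6: gossip N0<->N1 -> N0.N0=(dead,v1) N0.N1=(dead,v1) N0.N2=(alive,v0) | N1.N0=(dead,v1) N1.N1=(suspect,v1) N1.N2=(alive,v0)
Op 7: gossip N0<->N2 -> N0.N0=(dead,v1) N0.N1=(dead,v1) N0.N2=(alive,v0) | N2.N0=(dead,v1) N2.N1=(dead,v1) N2.N2=(alive,v0)
Op 8: gossip N1<->N0 -> N1.N0=(dead,v1) N1.N1=(suspect,v1) N1.N2=(alive,v0) | N0.N0=(dead,v1) N0.N1=(dead,v1) N0.N2=(alive,v0)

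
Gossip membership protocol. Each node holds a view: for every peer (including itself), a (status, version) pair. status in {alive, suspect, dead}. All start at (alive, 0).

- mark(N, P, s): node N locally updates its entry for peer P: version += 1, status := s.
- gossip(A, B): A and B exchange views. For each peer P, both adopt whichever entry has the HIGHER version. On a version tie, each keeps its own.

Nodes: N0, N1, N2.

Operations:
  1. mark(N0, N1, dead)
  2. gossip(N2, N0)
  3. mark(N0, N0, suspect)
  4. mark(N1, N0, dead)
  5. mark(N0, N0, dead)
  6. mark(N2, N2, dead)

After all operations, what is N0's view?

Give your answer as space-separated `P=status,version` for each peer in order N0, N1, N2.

Op 1: N0 marks N1=dead -> (dead,v1)
Op 2: gossip N2<->N0 -> N2.N0=(alive,v0) N2.N1=(dead,v1) N2.N2=(alive,v0) | N0.N0=(alive,v0) N0.N1=(dead,v1) N0.N2=(alive,v0)
Op 3: N0 marks N0=suspect -> (suspect,v1)
Op 4: N1 marks N0=dead -> (dead,v1)
Op 5: N0 marks N0=dead -> (dead,v2)
Op 6: N2 marks N2=dead -> (dead,v1)

Answer: N0=dead,2 N1=dead,1 N2=alive,0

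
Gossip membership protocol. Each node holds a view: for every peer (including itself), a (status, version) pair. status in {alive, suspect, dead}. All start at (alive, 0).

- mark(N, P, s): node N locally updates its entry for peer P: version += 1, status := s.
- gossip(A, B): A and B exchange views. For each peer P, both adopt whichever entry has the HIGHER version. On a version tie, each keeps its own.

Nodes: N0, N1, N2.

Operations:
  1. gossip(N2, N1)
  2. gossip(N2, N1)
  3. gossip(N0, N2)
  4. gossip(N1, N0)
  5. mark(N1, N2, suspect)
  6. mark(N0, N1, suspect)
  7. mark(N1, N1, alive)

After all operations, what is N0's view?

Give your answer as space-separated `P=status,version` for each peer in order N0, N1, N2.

Op 1: gossip N2<->N1 -> N2.N0=(alive,v0) N2.N1=(alive,v0) N2.N2=(alive,v0) | N1.N0=(alive,v0) N1.N1=(alive,v0) N1.N2=(alive,v0)
Op 2: gossip N2<->N1 -> N2.N0=(alive,v0) N2.N1=(alive,v0) N2.N2=(alive,v0) | N1.N0=(alive,v0) N1.N1=(alive,v0) N1.N2=(alive,v0)
Op 3: gossip N0<->N2 -> N0.N0=(alive,v0) N0.N1=(alive,v0) N0.N2=(alive,v0) | N2.N0=(alive,v0) N2.N1=(alive,v0) N2.N2=(alive,v0)
Op 4: gossip N1<->N0 -> N1.N0=(alive,v0) N1.N1=(alive,v0) N1.N2=(alive,v0) | N0.N0=(alive,v0) N0.N1=(alive,v0) N0.N2=(alive,v0)
Op 5: N1 marks N2=suspect -> (suspect,v1)
Op 6: N0 marks N1=suspect -> (suspect,v1)
Op 7: N1 marks N1=alive -> (alive,v1)

Answer: N0=alive,0 N1=suspect,1 N2=alive,0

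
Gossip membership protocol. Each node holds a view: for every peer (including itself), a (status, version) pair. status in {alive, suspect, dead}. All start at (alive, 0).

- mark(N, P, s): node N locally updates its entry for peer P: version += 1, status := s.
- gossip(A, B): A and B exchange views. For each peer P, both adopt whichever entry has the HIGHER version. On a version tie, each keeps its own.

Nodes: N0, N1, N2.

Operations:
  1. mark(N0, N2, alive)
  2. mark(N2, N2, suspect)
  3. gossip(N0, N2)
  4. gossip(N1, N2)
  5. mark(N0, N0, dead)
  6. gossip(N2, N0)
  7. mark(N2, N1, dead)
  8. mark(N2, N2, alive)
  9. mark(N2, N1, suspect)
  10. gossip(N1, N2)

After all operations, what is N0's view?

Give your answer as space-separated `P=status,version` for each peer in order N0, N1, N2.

Op 1: N0 marks N2=alive -> (alive,v1)
Op 2: N2 marks N2=suspect -> (suspect,v1)
Op 3: gossip N0<->N2 -> N0.N0=(alive,v0) N0.N1=(alive,v0) N0.N2=(alive,v1) | N2.N0=(alive,v0) N2.N1=(alive,v0) N2.N2=(suspect,v1)
Op 4: gossip N1<->N2 -> N1.N0=(alive,v0) N1.N1=(alive,v0) N1.N2=(suspect,v1) | N2.N0=(alive,v0) N2.N1=(alive,v0) N2.N2=(suspect,v1)
Op 5: N0 marks N0=dead -> (dead,v1)
Op 6: gossip N2<->N0 -> N2.N0=(dead,v1) N2.N1=(alive,v0) N2.N2=(suspect,v1) | N0.N0=(dead,v1) N0.N1=(alive,v0) N0.N2=(alive,v1)
Op 7: N2 marks N1=dead -> (dead,v1)
Op 8: N2 marks N2=alive -> (alive,v2)
Op 9: N2 marks N1=suspect -> (suspect,v2)
Op 10: gossip N1<->N2 -> N1.N0=(dead,v1) N1.N1=(suspect,v2) N1.N2=(alive,v2) | N2.N0=(dead,v1) N2.N1=(suspect,v2) N2.N2=(alive,v2)

Answer: N0=dead,1 N1=alive,0 N2=alive,1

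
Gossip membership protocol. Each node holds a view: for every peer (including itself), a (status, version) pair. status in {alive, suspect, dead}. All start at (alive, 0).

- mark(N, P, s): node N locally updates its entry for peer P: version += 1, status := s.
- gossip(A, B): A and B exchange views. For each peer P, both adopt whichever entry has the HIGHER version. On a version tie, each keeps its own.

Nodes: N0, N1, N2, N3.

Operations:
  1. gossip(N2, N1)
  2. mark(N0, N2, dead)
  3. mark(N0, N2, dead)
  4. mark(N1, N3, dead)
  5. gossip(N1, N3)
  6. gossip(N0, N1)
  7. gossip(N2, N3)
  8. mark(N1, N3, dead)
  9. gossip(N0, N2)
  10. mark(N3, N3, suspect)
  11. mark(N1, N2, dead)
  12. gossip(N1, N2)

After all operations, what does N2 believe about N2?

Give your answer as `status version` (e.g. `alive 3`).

Op 1: gossip N2<->N1 -> N2.N0=(alive,v0) N2.N1=(alive,v0) N2.N2=(alive,v0) N2.N3=(alive,v0) | N1.N0=(alive,v0) N1.N1=(alive,v0) N1.N2=(alive,v0) N1.N3=(alive,v0)
Op 2: N0 marks N2=dead -> (dead,v1)
Op 3: N0 marks N2=dead -> (dead,v2)
Op 4: N1 marks N3=dead -> (dead,v1)
Op 5: gossip N1<->N3 -> N1.N0=(alive,v0) N1.N1=(alive,v0) N1.N2=(alive,v0) N1.N3=(dead,v1) | N3.N0=(alive,v0) N3.N1=(alive,v0) N3.N2=(alive,v0) N3.N3=(dead,v1)
Op 6: gossip N0<->N1 -> N0.N0=(alive,v0) N0.N1=(alive,v0) N0.N2=(dead,v2) N0.N3=(dead,v1) | N1.N0=(alive,v0) N1.N1=(alive,v0) N1.N2=(dead,v2) N1.N3=(dead,v1)
Op 7: gossip N2<->N3 -> N2.N0=(alive,v0) N2.N1=(alive,v0) N2.N2=(alive,v0) N2.N3=(dead,v1) | N3.N0=(alive,v0) N3.N1=(alive,v0) N3.N2=(alive,v0) N3.N3=(dead,v1)
Op 8: N1 marks N3=dead -> (dead,v2)
Op 9: gossip N0<->N2 -> N0.N0=(alive,v0) N0.N1=(alive,v0) N0.N2=(dead,v2) N0.N3=(dead,v1) | N2.N0=(alive,v0) N2.N1=(alive,v0) N2.N2=(dead,v2) N2.N3=(dead,v1)
Op 10: N3 marks N3=suspect -> (suspect,v2)
Op 11: N1 marks N2=dead -> (dead,v3)
Op 12: gossip N1<->N2 -> N1.N0=(alive,v0) N1.N1=(alive,v0) N1.N2=(dead,v3) N1.N3=(dead,v2) | N2.N0=(alive,v0) N2.N1=(alive,v0) N2.N2=(dead,v3) N2.N3=(dead,v2)

Answer: dead 3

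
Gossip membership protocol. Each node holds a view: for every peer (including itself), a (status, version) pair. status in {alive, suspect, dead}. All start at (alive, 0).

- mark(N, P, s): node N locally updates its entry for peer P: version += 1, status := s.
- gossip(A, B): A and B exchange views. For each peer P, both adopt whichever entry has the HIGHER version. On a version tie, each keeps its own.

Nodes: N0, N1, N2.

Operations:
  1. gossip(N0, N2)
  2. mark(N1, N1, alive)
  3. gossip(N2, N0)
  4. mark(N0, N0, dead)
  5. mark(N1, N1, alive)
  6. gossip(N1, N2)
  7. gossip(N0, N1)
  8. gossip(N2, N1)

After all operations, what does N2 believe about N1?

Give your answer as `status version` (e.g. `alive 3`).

Op 1: gossip N0<->N2 -> N0.N0=(alive,v0) N0.N1=(alive,v0) N0.N2=(alive,v0) | N2.N0=(alive,v0) N2.N1=(alive,v0) N2.N2=(alive,v0)
Op 2: N1 marks N1=alive -> (alive,v1)
Op 3: gossip N2<->N0 -> N2.N0=(alive,v0) N2.N1=(alive,v0) N2.N2=(alive,v0) | N0.N0=(alive,v0) N0.N1=(alive,v0) N0.N2=(alive,v0)
Op 4: N0 marks N0=dead -> (dead,v1)
Op 5: N1 marks N1=alive -> (alive,v2)
Op 6: gossip N1<->N2 -> N1.N0=(alive,v0) N1.N1=(alive,v2) N1.N2=(alive,v0) | N2.N0=(alive,v0) N2.N1=(alive,v2) N2.N2=(alive,v0)
Op 7: gossip N0<->N1 -> N0.N0=(dead,v1) N0.N1=(alive,v2) N0.N2=(alive,v0) | N1.N0=(dead,v1) N1.N1=(alive,v2) N1.N2=(alive,v0)
Op 8: gossip N2<->N1 -> N2.N0=(dead,v1) N2.N1=(alive,v2) N2.N2=(alive,v0) | N1.N0=(dead,v1) N1.N1=(alive,v2) N1.N2=(alive,v0)

Answer: alive 2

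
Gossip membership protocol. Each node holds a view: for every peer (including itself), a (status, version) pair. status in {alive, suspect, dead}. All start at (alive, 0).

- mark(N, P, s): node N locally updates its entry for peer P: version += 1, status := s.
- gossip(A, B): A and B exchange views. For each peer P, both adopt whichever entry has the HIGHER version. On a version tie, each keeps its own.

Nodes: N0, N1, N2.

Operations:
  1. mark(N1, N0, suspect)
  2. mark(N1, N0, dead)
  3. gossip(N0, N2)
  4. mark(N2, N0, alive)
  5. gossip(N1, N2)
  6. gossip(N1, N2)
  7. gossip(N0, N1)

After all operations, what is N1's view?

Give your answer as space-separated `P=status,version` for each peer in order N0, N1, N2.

Answer: N0=dead,2 N1=alive,0 N2=alive,0

Derivation:
Op 1: N1 marks N0=suspect -> (suspect,v1)
Op 2: N1 marks N0=dead -> (dead,v2)
Op 3: gossip N0<->N2 -> N0.N0=(alive,v0) N0.N1=(alive,v0) N0.N2=(alive,v0) | N2.N0=(alive,v0) N2.N1=(alive,v0) N2.N2=(alive,v0)
Op 4: N2 marks N0=alive -> (alive,v1)
Op 5: gossip N1<->N2 -> N1.N0=(dead,v2) N1.N1=(alive,v0) N1.N2=(alive,v0) | N2.N0=(dead,v2) N2.N1=(alive,v0) N2.N2=(alive,v0)
Op 6: gossip N1<->N2 -> N1.N0=(dead,v2) N1.N1=(alive,v0) N1.N2=(alive,v0) | N2.N0=(dead,v2) N2.N1=(alive,v0) N2.N2=(alive,v0)
Op 7: gossip N0<->N1 -> N0.N0=(dead,v2) N0.N1=(alive,v0) N0.N2=(alive,v0) | N1.N0=(dead,v2) N1.N1=(alive,v0) N1.N2=(alive,v0)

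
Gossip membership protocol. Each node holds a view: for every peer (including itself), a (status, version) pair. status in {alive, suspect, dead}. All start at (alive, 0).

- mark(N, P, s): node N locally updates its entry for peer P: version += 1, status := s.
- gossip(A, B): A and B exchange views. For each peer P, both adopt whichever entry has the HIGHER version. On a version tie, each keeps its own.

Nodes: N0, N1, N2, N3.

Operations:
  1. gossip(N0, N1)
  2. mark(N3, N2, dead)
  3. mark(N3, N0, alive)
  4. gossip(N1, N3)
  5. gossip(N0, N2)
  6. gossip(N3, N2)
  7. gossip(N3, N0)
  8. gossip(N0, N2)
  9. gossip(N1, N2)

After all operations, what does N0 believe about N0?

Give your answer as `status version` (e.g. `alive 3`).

Op 1: gossip N0<->N1 -> N0.N0=(alive,v0) N0.N1=(alive,v0) N0.N2=(alive,v0) N0.N3=(alive,v0) | N1.N0=(alive,v0) N1.N1=(alive,v0) N1.N2=(alive,v0) N1.N3=(alive,v0)
Op 2: N3 marks N2=dead -> (dead,v1)
Op 3: N3 marks N0=alive -> (alive,v1)
Op 4: gossip N1<->N3 -> N1.N0=(alive,v1) N1.N1=(alive,v0) N1.N2=(dead,v1) N1.N3=(alive,v0) | N3.N0=(alive,v1) N3.N1=(alive,v0) N3.N2=(dead,v1) N3.N3=(alive,v0)
Op 5: gossip N0<->N2 -> N0.N0=(alive,v0) N0.N1=(alive,v0) N0.N2=(alive,v0) N0.N3=(alive,v0) | N2.N0=(alive,v0) N2.N1=(alive,v0) N2.N2=(alive,v0) N2.N3=(alive,v0)
Op 6: gossip N3<->N2 -> N3.N0=(alive,v1) N3.N1=(alive,v0) N3.N2=(dead,v1) N3.N3=(alive,v0) | N2.N0=(alive,v1) N2.N1=(alive,v0) N2.N2=(dead,v1) N2.N3=(alive,v0)
Op 7: gossip N3<->N0 -> N3.N0=(alive,v1) N3.N1=(alive,v0) N3.N2=(dead,v1) N3.N3=(alive,v0) | N0.N0=(alive,v1) N0.N1=(alive,v0) N0.N2=(dead,v1) N0.N3=(alive,v0)
Op 8: gossip N0<->N2 -> N0.N0=(alive,v1) N0.N1=(alive,v0) N0.N2=(dead,v1) N0.N3=(alive,v0) | N2.N0=(alive,v1) N2.N1=(alive,v0) N2.N2=(dead,v1) N2.N3=(alive,v0)
Op 9: gossip N1<->N2 -> N1.N0=(alive,v1) N1.N1=(alive,v0) N1.N2=(dead,v1) N1.N3=(alive,v0) | N2.N0=(alive,v1) N2.N1=(alive,v0) N2.N2=(dead,v1) N2.N3=(alive,v0)

Answer: alive 1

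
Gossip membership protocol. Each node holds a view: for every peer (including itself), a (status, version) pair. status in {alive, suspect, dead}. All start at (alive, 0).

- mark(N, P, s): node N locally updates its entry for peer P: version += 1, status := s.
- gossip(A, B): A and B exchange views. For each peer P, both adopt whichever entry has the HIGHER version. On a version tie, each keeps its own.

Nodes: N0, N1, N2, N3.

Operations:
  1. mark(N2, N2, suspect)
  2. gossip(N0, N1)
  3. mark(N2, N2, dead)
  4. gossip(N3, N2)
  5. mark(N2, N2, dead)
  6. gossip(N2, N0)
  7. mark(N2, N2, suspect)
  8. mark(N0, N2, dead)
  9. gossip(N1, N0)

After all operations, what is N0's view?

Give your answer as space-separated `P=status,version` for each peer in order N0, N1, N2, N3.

Answer: N0=alive,0 N1=alive,0 N2=dead,4 N3=alive,0

Derivation:
Op 1: N2 marks N2=suspect -> (suspect,v1)
Op 2: gossip N0<->N1 -> N0.N0=(alive,v0) N0.N1=(alive,v0) N0.N2=(alive,v0) N0.N3=(alive,v0) | N1.N0=(alive,v0) N1.N1=(alive,v0) N1.N2=(alive,v0) N1.N3=(alive,v0)
Op 3: N2 marks N2=dead -> (dead,v2)
Op 4: gossip N3<->N2 -> N3.N0=(alive,v0) N3.N1=(alive,v0) N3.N2=(dead,v2) N3.N3=(alive,v0) | N2.N0=(alive,v0) N2.N1=(alive,v0) N2.N2=(dead,v2) N2.N3=(alive,v0)
Op 5: N2 marks N2=dead -> (dead,v3)
Op 6: gossip N2<->N0 -> N2.N0=(alive,v0) N2.N1=(alive,v0) N2.N2=(dead,v3) N2.N3=(alive,v0) | N0.N0=(alive,v0) N0.N1=(alive,v0) N0.N2=(dead,v3) N0.N3=(alive,v0)
Op 7: N2 marks N2=suspect -> (suspect,v4)
Op 8: N0 marks N2=dead -> (dead,v4)
Op 9: gossip N1<->N0 -> N1.N0=(alive,v0) N1.N1=(alive,v0) N1.N2=(dead,v4) N1.N3=(alive,v0) | N0.N0=(alive,v0) N0.N1=(alive,v0) N0.N2=(dead,v4) N0.N3=(alive,v0)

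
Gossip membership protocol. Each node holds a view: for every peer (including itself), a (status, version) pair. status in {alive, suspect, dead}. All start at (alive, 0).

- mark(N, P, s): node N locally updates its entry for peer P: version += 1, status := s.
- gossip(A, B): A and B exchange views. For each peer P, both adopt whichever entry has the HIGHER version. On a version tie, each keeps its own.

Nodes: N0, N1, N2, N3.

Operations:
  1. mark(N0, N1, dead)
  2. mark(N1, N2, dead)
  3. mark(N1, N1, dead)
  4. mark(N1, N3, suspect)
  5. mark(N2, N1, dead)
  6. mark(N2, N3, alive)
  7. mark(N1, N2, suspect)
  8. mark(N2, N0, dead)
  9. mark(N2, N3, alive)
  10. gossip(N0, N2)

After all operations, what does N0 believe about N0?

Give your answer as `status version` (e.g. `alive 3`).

Op 1: N0 marks N1=dead -> (dead,v1)
Op 2: N1 marks N2=dead -> (dead,v1)
Op 3: N1 marks N1=dead -> (dead,v1)
Op 4: N1 marks N3=suspect -> (suspect,v1)
Op 5: N2 marks N1=dead -> (dead,v1)
Op 6: N2 marks N3=alive -> (alive,v1)
Op 7: N1 marks N2=suspect -> (suspect,v2)
Op 8: N2 marks N0=dead -> (dead,v1)
Op 9: N2 marks N3=alive -> (alive,v2)
Op 10: gossip N0<->N2 -> N0.N0=(dead,v1) N0.N1=(dead,v1) N0.N2=(alive,v0) N0.N3=(alive,v2) | N2.N0=(dead,v1) N2.N1=(dead,v1) N2.N2=(alive,v0) N2.N3=(alive,v2)

Answer: dead 1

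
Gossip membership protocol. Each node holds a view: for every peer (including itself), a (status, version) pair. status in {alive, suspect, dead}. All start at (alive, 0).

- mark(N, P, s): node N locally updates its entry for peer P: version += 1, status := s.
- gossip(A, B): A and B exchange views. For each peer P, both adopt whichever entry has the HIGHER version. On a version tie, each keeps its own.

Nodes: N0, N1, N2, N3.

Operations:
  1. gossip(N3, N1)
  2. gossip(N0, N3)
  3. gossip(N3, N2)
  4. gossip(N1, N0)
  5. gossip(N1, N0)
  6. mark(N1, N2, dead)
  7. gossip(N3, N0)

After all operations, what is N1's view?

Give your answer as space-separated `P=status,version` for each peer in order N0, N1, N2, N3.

Op 1: gossip N3<->N1 -> N3.N0=(alive,v0) N3.N1=(alive,v0) N3.N2=(alive,v0) N3.N3=(alive,v0) | N1.N0=(alive,v0) N1.N1=(alive,v0) N1.N2=(alive,v0) N1.N3=(alive,v0)
Op 2: gossip N0<->N3 -> N0.N0=(alive,v0) N0.N1=(alive,v0) N0.N2=(alive,v0) N0.N3=(alive,v0) | N3.N0=(alive,v0) N3.N1=(alive,v0) N3.N2=(alive,v0) N3.N3=(alive,v0)
Op 3: gossip N3<->N2 -> N3.N0=(alive,v0) N3.N1=(alive,v0) N3.N2=(alive,v0) N3.N3=(alive,v0) | N2.N0=(alive,v0) N2.N1=(alive,v0) N2.N2=(alive,v0) N2.N3=(alive,v0)
Op 4: gossip N1<->N0 -> N1.N0=(alive,v0) N1.N1=(alive,v0) N1.N2=(alive,v0) N1.N3=(alive,v0) | N0.N0=(alive,v0) N0.N1=(alive,v0) N0.N2=(alive,v0) N0.N3=(alive,v0)
Op 5: gossip N1<->N0 -> N1.N0=(alive,v0) N1.N1=(alive,v0) N1.N2=(alive,v0) N1.N3=(alive,v0) | N0.N0=(alive,v0) N0.N1=(alive,v0) N0.N2=(alive,v0) N0.N3=(alive,v0)
Op 6: N1 marks N2=dead -> (dead,v1)
Op 7: gossip N3<->N0 -> N3.N0=(alive,v0) N3.N1=(alive,v0) N3.N2=(alive,v0) N3.N3=(alive,v0) | N0.N0=(alive,v0) N0.N1=(alive,v0) N0.N2=(alive,v0) N0.N3=(alive,v0)

Answer: N0=alive,0 N1=alive,0 N2=dead,1 N3=alive,0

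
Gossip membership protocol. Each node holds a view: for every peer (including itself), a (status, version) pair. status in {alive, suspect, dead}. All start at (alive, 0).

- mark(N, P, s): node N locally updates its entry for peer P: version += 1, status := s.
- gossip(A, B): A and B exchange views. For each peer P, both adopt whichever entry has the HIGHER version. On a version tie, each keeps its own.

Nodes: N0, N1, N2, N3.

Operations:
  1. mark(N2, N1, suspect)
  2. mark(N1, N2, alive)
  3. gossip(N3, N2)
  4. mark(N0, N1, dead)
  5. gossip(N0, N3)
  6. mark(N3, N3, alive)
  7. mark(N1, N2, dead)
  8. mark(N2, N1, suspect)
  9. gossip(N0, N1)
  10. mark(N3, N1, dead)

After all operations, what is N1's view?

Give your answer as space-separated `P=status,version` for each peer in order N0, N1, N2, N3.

Op 1: N2 marks N1=suspect -> (suspect,v1)
Op 2: N1 marks N2=alive -> (alive,v1)
Op 3: gossip N3<->N2 -> N3.N0=(alive,v0) N3.N1=(suspect,v1) N3.N2=(alive,v0) N3.N3=(alive,v0) | N2.N0=(alive,v0) N2.N1=(suspect,v1) N2.N2=(alive,v0) N2.N3=(alive,v0)
Op 4: N0 marks N1=dead -> (dead,v1)
Op 5: gossip N0<->N3 -> N0.N0=(alive,v0) N0.N1=(dead,v1) N0.N2=(alive,v0) N0.N3=(alive,v0) | N3.N0=(alive,v0) N3.N1=(suspect,v1) N3.N2=(alive,v0) N3.N3=(alive,v0)
Op 6: N3 marks N3=alive -> (alive,v1)
Op 7: N1 marks N2=dead -> (dead,v2)
Op 8: N2 marks N1=suspect -> (suspect,v2)
Op 9: gossip N0<->N1 -> N0.N0=(alive,v0) N0.N1=(dead,v1) N0.N2=(dead,v2) N0.N3=(alive,v0) | N1.N0=(alive,v0) N1.N1=(dead,v1) N1.N2=(dead,v2) N1.N3=(alive,v0)
Op 10: N3 marks N1=dead -> (dead,v2)

Answer: N0=alive,0 N1=dead,1 N2=dead,2 N3=alive,0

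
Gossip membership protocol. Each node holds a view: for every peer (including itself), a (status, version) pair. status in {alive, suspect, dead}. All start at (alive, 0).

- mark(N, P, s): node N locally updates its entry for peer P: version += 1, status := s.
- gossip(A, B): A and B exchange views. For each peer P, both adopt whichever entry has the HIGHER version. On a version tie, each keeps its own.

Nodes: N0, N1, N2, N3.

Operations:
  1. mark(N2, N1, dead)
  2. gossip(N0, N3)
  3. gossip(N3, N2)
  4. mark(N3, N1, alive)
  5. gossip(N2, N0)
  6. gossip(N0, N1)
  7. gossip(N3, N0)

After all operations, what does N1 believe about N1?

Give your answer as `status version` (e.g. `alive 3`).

Op 1: N2 marks N1=dead -> (dead,v1)
Op 2: gossip N0<->N3 -> N0.N0=(alive,v0) N0.N1=(alive,v0) N0.N2=(alive,v0) N0.N3=(alive,v0) | N3.N0=(alive,v0) N3.N1=(alive,v0) N3.N2=(alive,v0) N3.N3=(alive,v0)
Op 3: gossip N3<->N2 -> N3.N0=(alive,v0) N3.N1=(dead,v1) N3.N2=(alive,v0) N3.N3=(alive,v0) | N2.N0=(alive,v0) N2.N1=(dead,v1) N2.N2=(alive,v0) N2.N3=(alive,v0)
Op 4: N3 marks N1=alive -> (alive,v2)
Op 5: gossip N2<->N0 -> N2.N0=(alive,v0) N2.N1=(dead,v1) N2.N2=(alive,v0) N2.N3=(alive,v0) | N0.N0=(alive,v0) N0.N1=(dead,v1) N0.N2=(alive,v0) N0.N3=(alive,v0)
Op 6: gossip N0<->N1 -> N0.N0=(alive,v0) N0.N1=(dead,v1) N0.N2=(alive,v0) N0.N3=(alive,v0) | N1.N0=(alive,v0) N1.N1=(dead,v1) N1.N2=(alive,v0) N1.N3=(alive,v0)
Op 7: gossip N3<->N0 -> N3.N0=(alive,v0) N3.N1=(alive,v2) N3.N2=(alive,v0) N3.N3=(alive,v0) | N0.N0=(alive,v0) N0.N1=(alive,v2) N0.N2=(alive,v0) N0.N3=(alive,v0)

Answer: dead 1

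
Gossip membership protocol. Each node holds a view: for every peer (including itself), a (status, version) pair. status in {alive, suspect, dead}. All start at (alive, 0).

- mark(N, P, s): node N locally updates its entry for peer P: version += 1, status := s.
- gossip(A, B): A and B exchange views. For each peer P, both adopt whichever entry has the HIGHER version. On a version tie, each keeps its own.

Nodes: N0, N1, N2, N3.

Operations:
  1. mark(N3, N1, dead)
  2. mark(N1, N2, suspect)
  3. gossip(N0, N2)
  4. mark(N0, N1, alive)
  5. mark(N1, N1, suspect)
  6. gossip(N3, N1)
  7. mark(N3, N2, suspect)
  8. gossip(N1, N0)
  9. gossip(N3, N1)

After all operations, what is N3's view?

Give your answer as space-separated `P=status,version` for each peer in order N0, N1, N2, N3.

Answer: N0=alive,0 N1=dead,1 N2=suspect,2 N3=alive,0

Derivation:
Op 1: N3 marks N1=dead -> (dead,v1)
Op 2: N1 marks N2=suspect -> (suspect,v1)
Op 3: gossip N0<->N2 -> N0.N0=(alive,v0) N0.N1=(alive,v0) N0.N2=(alive,v0) N0.N3=(alive,v0) | N2.N0=(alive,v0) N2.N1=(alive,v0) N2.N2=(alive,v0) N2.N3=(alive,v0)
Op 4: N0 marks N1=alive -> (alive,v1)
Op 5: N1 marks N1=suspect -> (suspect,v1)
Op 6: gossip N3<->N1 -> N3.N0=(alive,v0) N3.N1=(dead,v1) N3.N2=(suspect,v1) N3.N3=(alive,v0) | N1.N0=(alive,v0) N1.N1=(suspect,v1) N1.N2=(suspect,v1) N1.N3=(alive,v0)
Op 7: N3 marks N2=suspect -> (suspect,v2)
Op 8: gossip N1<->N0 -> N1.N0=(alive,v0) N1.N1=(suspect,v1) N1.N2=(suspect,v1) N1.N3=(alive,v0) | N0.N0=(alive,v0) N0.N1=(alive,v1) N0.N2=(suspect,v1) N0.N3=(alive,v0)
Op 9: gossip N3<->N1 -> N3.N0=(alive,v0) N3.N1=(dead,v1) N3.N2=(suspect,v2) N3.N3=(alive,v0) | N1.N0=(alive,v0) N1.N1=(suspect,v1) N1.N2=(suspect,v2) N1.N3=(alive,v0)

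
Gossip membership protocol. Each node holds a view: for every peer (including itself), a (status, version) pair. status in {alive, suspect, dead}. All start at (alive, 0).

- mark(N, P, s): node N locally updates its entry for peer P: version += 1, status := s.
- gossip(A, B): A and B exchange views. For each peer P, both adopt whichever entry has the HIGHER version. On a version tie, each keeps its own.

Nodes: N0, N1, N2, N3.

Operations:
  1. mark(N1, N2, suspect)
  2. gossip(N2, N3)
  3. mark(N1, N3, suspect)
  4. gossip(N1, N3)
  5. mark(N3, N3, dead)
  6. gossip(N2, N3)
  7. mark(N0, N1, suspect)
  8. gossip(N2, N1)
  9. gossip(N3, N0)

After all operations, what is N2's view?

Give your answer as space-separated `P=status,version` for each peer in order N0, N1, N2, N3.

Answer: N0=alive,0 N1=alive,0 N2=suspect,1 N3=dead,2

Derivation:
Op 1: N1 marks N2=suspect -> (suspect,v1)
Op 2: gossip N2<->N3 -> N2.N0=(alive,v0) N2.N1=(alive,v0) N2.N2=(alive,v0) N2.N3=(alive,v0) | N3.N0=(alive,v0) N3.N1=(alive,v0) N3.N2=(alive,v0) N3.N3=(alive,v0)
Op 3: N1 marks N3=suspect -> (suspect,v1)
Op 4: gossip N1<->N3 -> N1.N0=(alive,v0) N1.N1=(alive,v0) N1.N2=(suspect,v1) N1.N3=(suspect,v1) | N3.N0=(alive,v0) N3.N1=(alive,v0) N3.N2=(suspect,v1) N3.N3=(suspect,v1)
Op 5: N3 marks N3=dead -> (dead,v2)
Op 6: gossip N2<->N3 -> N2.N0=(alive,v0) N2.N1=(alive,v0) N2.N2=(suspect,v1) N2.N3=(dead,v2) | N3.N0=(alive,v0) N3.N1=(alive,v0) N3.N2=(suspect,v1) N3.N3=(dead,v2)
Op 7: N0 marks N1=suspect -> (suspect,v1)
Op 8: gossip N2<->N1 -> N2.N0=(alive,v0) N2.N1=(alive,v0) N2.N2=(suspect,v1) N2.N3=(dead,v2) | N1.N0=(alive,v0) N1.N1=(alive,v0) N1.N2=(suspect,v1) N1.N3=(dead,v2)
Op 9: gossip N3<->N0 -> N3.N0=(alive,v0) N3.N1=(suspect,v1) N3.N2=(suspect,v1) N3.N3=(dead,v2) | N0.N0=(alive,v0) N0.N1=(suspect,v1) N0.N2=(suspect,v1) N0.N3=(dead,v2)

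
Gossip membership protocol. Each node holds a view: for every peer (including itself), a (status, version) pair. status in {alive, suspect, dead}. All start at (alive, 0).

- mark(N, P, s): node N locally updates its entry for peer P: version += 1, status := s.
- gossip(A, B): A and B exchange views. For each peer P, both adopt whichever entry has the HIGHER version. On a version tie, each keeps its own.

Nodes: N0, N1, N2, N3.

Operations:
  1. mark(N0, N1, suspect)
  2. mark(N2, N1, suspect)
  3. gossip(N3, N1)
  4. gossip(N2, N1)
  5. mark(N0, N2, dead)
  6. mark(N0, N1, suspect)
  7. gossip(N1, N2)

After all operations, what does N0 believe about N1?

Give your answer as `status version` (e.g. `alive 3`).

Answer: suspect 2

Derivation:
Op 1: N0 marks N1=suspect -> (suspect,v1)
Op 2: N2 marks N1=suspect -> (suspect,v1)
Op 3: gossip N3<->N1 -> N3.N0=(alive,v0) N3.N1=(alive,v0) N3.N2=(alive,v0) N3.N3=(alive,v0) | N1.N0=(alive,v0) N1.N1=(alive,v0) N1.N2=(alive,v0) N1.N3=(alive,v0)
Op 4: gossip N2<->N1 -> N2.N0=(alive,v0) N2.N1=(suspect,v1) N2.N2=(alive,v0) N2.N3=(alive,v0) | N1.N0=(alive,v0) N1.N1=(suspect,v1) N1.N2=(alive,v0) N1.N3=(alive,v0)
Op 5: N0 marks N2=dead -> (dead,v1)
Op 6: N0 marks N1=suspect -> (suspect,v2)
Op 7: gossip N1<->N2 -> N1.N0=(alive,v0) N1.N1=(suspect,v1) N1.N2=(alive,v0) N1.N3=(alive,v0) | N2.N0=(alive,v0) N2.N1=(suspect,v1) N2.N2=(alive,v0) N2.N3=(alive,v0)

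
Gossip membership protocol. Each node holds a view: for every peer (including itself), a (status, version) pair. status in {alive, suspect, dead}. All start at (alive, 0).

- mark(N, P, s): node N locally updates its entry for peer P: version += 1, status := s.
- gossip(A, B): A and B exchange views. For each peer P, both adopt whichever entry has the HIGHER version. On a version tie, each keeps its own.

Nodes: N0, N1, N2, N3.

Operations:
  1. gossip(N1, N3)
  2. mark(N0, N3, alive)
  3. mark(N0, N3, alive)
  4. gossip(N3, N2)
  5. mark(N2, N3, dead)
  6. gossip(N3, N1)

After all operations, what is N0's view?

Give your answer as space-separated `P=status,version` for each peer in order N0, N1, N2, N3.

Op 1: gossip N1<->N3 -> N1.N0=(alive,v0) N1.N1=(alive,v0) N1.N2=(alive,v0) N1.N3=(alive,v0) | N3.N0=(alive,v0) N3.N1=(alive,v0) N3.N2=(alive,v0) N3.N3=(alive,v0)
Op 2: N0 marks N3=alive -> (alive,v1)
Op 3: N0 marks N3=alive -> (alive,v2)
Op 4: gossip N3<->N2 -> N3.N0=(alive,v0) N3.N1=(alive,v0) N3.N2=(alive,v0) N3.N3=(alive,v0) | N2.N0=(alive,v0) N2.N1=(alive,v0) N2.N2=(alive,v0) N2.N3=(alive,v0)
Op 5: N2 marks N3=dead -> (dead,v1)
Op 6: gossip N3<->N1 -> N3.N0=(alive,v0) N3.N1=(alive,v0) N3.N2=(alive,v0) N3.N3=(alive,v0) | N1.N0=(alive,v0) N1.N1=(alive,v0) N1.N2=(alive,v0) N1.N3=(alive,v0)

Answer: N0=alive,0 N1=alive,0 N2=alive,0 N3=alive,2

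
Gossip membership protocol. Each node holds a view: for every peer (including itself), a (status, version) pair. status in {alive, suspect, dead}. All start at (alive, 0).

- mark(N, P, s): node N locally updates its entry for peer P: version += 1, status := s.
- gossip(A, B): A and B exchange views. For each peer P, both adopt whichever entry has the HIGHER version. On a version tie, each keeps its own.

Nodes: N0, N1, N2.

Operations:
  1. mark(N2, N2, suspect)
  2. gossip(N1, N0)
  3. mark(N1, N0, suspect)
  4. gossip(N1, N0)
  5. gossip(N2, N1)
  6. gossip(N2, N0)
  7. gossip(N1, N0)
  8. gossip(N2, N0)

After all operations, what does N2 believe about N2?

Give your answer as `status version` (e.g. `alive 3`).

Op 1: N2 marks N2=suspect -> (suspect,v1)
Op 2: gossip N1<->N0 -> N1.N0=(alive,v0) N1.N1=(alive,v0) N1.N2=(alive,v0) | N0.N0=(alive,v0) N0.N1=(alive,v0) N0.N2=(alive,v0)
Op 3: N1 marks N0=suspect -> (suspect,v1)
Op 4: gossip N1<->N0 -> N1.N0=(suspect,v1) N1.N1=(alive,v0) N1.N2=(alive,v0) | N0.N0=(suspect,v1) N0.N1=(alive,v0) N0.N2=(alive,v0)
Op 5: gossip N2<->N1 -> N2.N0=(suspect,v1) N2.N1=(alive,v0) N2.N2=(suspect,v1) | N1.N0=(suspect,v1) N1.N1=(alive,v0) N1.N2=(suspect,v1)
Op 6: gossip N2<->N0 -> N2.N0=(suspect,v1) N2.N1=(alive,v0) N2.N2=(suspect,v1) | N0.N0=(suspect,v1) N0.N1=(alive,v0) N0.N2=(suspect,v1)
Op 7: gossip N1<->N0 -> N1.N0=(suspect,v1) N1.N1=(alive,v0) N1.N2=(suspect,v1) | N0.N0=(suspect,v1) N0.N1=(alive,v0) N0.N2=(suspect,v1)
Op 8: gossip N2<->N0 -> N2.N0=(suspect,v1) N2.N1=(alive,v0) N2.N2=(suspect,v1) | N0.N0=(suspect,v1) N0.N1=(alive,v0) N0.N2=(suspect,v1)

Answer: suspect 1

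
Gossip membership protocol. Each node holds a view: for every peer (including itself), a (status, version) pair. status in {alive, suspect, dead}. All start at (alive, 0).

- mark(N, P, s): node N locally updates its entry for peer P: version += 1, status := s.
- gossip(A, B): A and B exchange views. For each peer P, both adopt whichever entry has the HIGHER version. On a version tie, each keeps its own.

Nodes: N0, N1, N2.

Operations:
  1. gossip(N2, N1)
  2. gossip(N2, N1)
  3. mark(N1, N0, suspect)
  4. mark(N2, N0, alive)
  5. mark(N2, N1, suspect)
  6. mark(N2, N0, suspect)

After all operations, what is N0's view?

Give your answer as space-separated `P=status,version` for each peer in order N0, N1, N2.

Answer: N0=alive,0 N1=alive,0 N2=alive,0

Derivation:
Op 1: gossip N2<->N1 -> N2.N0=(alive,v0) N2.N1=(alive,v0) N2.N2=(alive,v0) | N1.N0=(alive,v0) N1.N1=(alive,v0) N1.N2=(alive,v0)
Op 2: gossip N2<->N1 -> N2.N0=(alive,v0) N2.N1=(alive,v0) N2.N2=(alive,v0) | N1.N0=(alive,v0) N1.N1=(alive,v0) N1.N2=(alive,v0)
Op 3: N1 marks N0=suspect -> (suspect,v1)
Op 4: N2 marks N0=alive -> (alive,v1)
Op 5: N2 marks N1=suspect -> (suspect,v1)
Op 6: N2 marks N0=suspect -> (suspect,v2)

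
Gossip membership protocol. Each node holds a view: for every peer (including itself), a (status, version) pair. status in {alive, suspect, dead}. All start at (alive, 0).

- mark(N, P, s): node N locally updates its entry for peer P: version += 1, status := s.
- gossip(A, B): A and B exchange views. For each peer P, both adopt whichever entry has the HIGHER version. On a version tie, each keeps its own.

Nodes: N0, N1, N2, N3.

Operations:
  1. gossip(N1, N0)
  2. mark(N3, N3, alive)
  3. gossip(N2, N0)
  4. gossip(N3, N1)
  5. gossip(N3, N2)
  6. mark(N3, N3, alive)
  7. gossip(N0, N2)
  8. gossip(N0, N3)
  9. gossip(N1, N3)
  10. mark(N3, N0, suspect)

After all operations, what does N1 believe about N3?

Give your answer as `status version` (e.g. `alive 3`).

Answer: alive 2

Derivation:
Op 1: gossip N1<->N0 -> N1.N0=(alive,v0) N1.N1=(alive,v0) N1.N2=(alive,v0) N1.N3=(alive,v0) | N0.N0=(alive,v0) N0.N1=(alive,v0) N0.N2=(alive,v0) N0.N3=(alive,v0)
Op 2: N3 marks N3=alive -> (alive,v1)
Op 3: gossip N2<->N0 -> N2.N0=(alive,v0) N2.N1=(alive,v0) N2.N2=(alive,v0) N2.N3=(alive,v0) | N0.N0=(alive,v0) N0.N1=(alive,v0) N0.N2=(alive,v0) N0.N3=(alive,v0)
Op 4: gossip N3<->N1 -> N3.N0=(alive,v0) N3.N1=(alive,v0) N3.N2=(alive,v0) N3.N3=(alive,v1) | N1.N0=(alive,v0) N1.N1=(alive,v0) N1.N2=(alive,v0) N1.N3=(alive,v1)
Op 5: gossip N3<->N2 -> N3.N0=(alive,v0) N3.N1=(alive,v0) N3.N2=(alive,v0) N3.N3=(alive,v1) | N2.N0=(alive,v0) N2.N1=(alive,v0) N2.N2=(alive,v0) N2.N3=(alive,v1)
Op 6: N3 marks N3=alive -> (alive,v2)
Op 7: gossip N0<->N2 -> N0.N0=(alive,v0) N0.N1=(alive,v0) N0.N2=(alive,v0) N0.N3=(alive,v1) | N2.N0=(alive,v0) N2.N1=(alive,v0) N2.N2=(alive,v0) N2.N3=(alive,v1)
Op 8: gossip N0<->N3 -> N0.N0=(alive,v0) N0.N1=(alive,v0) N0.N2=(alive,v0) N0.N3=(alive,v2) | N3.N0=(alive,v0) N3.N1=(alive,v0) N3.N2=(alive,v0) N3.N3=(alive,v2)
Op 9: gossip N1<->N3 -> N1.N0=(alive,v0) N1.N1=(alive,v0) N1.N2=(alive,v0) N1.N3=(alive,v2) | N3.N0=(alive,v0) N3.N1=(alive,v0) N3.N2=(alive,v0) N3.N3=(alive,v2)
Op 10: N3 marks N0=suspect -> (suspect,v1)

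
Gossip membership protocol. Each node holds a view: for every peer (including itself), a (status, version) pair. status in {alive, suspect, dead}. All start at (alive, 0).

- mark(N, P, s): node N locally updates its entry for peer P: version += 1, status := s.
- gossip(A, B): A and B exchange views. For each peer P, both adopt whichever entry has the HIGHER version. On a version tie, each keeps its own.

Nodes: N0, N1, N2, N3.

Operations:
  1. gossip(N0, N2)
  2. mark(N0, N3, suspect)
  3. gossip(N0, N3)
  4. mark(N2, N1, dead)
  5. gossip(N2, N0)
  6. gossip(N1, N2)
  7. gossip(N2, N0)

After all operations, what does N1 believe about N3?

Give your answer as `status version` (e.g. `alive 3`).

Answer: suspect 1

Derivation:
Op 1: gossip N0<->N2 -> N0.N0=(alive,v0) N0.N1=(alive,v0) N0.N2=(alive,v0) N0.N3=(alive,v0) | N2.N0=(alive,v0) N2.N1=(alive,v0) N2.N2=(alive,v0) N2.N3=(alive,v0)
Op 2: N0 marks N3=suspect -> (suspect,v1)
Op 3: gossip N0<->N3 -> N0.N0=(alive,v0) N0.N1=(alive,v0) N0.N2=(alive,v0) N0.N3=(suspect,v1) | N3.N0=(alive,v0) N3.N1=(alive,v0) N3.N2=(alive,v0) N3.N3=(suspect,v1)
Op 4: N2 marks N1=dead -> (dead,v1)
Op 5: gossip N2<->N0 -> N2.N0=(alive,v0) N2.N1=(dead,v1) N2.N2=(alive,v0) N2.N3=(suspect,v1) | N0.N0=(alive,v0) N0.N1=(dead,v1) N0.N2=(alive,v0) N0.N3=(suspect,v1)
Op 6: gossip N1<->N2 -> N1.N0=(alive,v0) N1.N1=(dead,v1) N1.N2=(alive,v0) N1.N3=(suspect,v1) | N2.N0=(alive,v0) N2.N1=(dead,v1) N2.N2=(alive,v0) N2.N3=(suspect,v1)
Op 7: gossip N2<->N0 -> N2.N0=(alive,v0) N2.N1=(dead,v1) N2.N2=(alive,v0) N2.N3=(suspect,v1) | N0.N0=(alive,v0) N0.N1=(dead,v1) N0.N2=(alive,v0) N0.N3=(suspect,v1)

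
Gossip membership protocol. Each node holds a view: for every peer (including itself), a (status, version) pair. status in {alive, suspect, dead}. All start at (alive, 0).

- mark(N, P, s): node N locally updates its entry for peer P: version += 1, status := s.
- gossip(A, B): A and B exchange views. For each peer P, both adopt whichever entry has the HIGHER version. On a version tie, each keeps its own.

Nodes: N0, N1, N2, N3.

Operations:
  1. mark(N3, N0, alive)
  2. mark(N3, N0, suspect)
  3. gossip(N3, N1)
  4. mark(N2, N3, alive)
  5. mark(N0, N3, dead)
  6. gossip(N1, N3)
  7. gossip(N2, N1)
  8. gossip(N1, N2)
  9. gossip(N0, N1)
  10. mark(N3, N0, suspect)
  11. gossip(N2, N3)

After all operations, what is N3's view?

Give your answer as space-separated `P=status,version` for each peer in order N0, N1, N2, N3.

Op 1: N3 marks N0=alive -> (alive,v1)
Op 2: N3 marks N0=suspect -> (suspect,v2)
Op 3: gossip N3<->N1 -> N3.N0=(suspect,v2) N3.N1=(alive,v0) N3.N2=(alive,v0) N3.N3=(alive,v0) | N1.N0=(suspect,v2) N1.N1=(alive,v0) N1.N2=(alive,v0) N1.N3=(alive,v0)
Op 4: N2 marks N3=alive -> (alive,v1)
Op 5: N0 marks N3=dead -> (dead,v1)
Op 6: gossip N1<->N3 -> N1.N0=(suspect,v2) N1.N1=(alive,v0) N1.N2=(alive,v0) N1.N3=(alive,v0) | N3.N0=(suspect,v2) N3.N1=(alive,v0) N3.N2=(alive,v0) N3.N3=(alive,v0)
Op 7: gossip N2<->N1 -> N2.N0=(suspect,v2) N2.N1=(alive,v0) N2.N2=(alive,v0) N2.N3=(alive,v1) | N1.N0=(suspect,v2) N1.N1=(alive,v0) N1.N2=(alive,v0) N1.N3=(alive,v1)
Op 8: gossip N1<->N2 -> N1.N0=(suspect,v2) N1.N1=(alive,v0) N1.N2=(alive,v0) N1.N3=(alive,v1) | N2.N0=(suspect,v2) N2.N1=(alive,v0) N2.N2=(alive,v0) N2.N3=(alive,v1)
Op 9: gossip N0<->N1 -> N0.N0=(suspect,v2) N0.N1=(alive,v0) N0.N2=(alive,v0) N0.N3=(dead,v1) | N1.N0=(suspect,v2) N1.N1=(alive,v0) N1.N2=(alive,v0) N1.N3=(alive,v1)
Op 10: N3 marks N0=suspect -> (suspect,v3)
Op 11: gossip N2<->N3 -> N2.N0=(suspect,v3) N2.N1=(alive,v0) N2.N2=(alive,v0) N2.N3=(alive,v1) | N3.N0=(suspect,v3) N3.N1=(alive,v0) N3.N2=(alive,v0) N3.N3=(alive,v1)

Answer: N0=suspect,3 N1=alive,0 N2=alive,0 N3=alive,1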